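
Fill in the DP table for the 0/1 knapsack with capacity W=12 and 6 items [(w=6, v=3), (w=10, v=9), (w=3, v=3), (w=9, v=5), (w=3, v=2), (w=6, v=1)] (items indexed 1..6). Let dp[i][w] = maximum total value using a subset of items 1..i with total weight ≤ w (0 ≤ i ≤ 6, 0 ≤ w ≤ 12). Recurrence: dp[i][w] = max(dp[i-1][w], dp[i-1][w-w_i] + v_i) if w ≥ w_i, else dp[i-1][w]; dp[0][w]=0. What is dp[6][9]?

i\w   0   1   2   3   4   5   6   7   8   9  10  11  12
  0   0   0   0   0   0   0   0   0   0   0   0   0   0
  1   0   0   0   0   0   0   3   3   3   3   3   3   3
  2   0   0   0   0   0   0   3   3   3   3   9   9   9
  3   0   0   0   3   3   3   3   3   3   6   9   9   9
  4   0   0   0   3   3   3   3   3   3   6   9   9   9
  5   0   0   0   3   3   3   5   5   5   6   9   9   9
  6   0   0   0   3   3   3   5   5   5   6   9   9   9

6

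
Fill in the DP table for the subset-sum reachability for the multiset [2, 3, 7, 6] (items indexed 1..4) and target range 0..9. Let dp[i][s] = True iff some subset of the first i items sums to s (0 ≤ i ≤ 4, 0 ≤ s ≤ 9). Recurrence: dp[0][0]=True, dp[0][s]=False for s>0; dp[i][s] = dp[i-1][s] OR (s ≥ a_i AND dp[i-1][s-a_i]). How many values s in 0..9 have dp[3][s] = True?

6

i\s   0   1   2   3   4   5   6   7   8   9
  0   T   F   F   F   F   F   F   F   F   F
  1   T   F   T   F   F   F   F   F   F   F
  2   T   F   T   T   F   T   F   F   F   F
  3   T   F   T   T   F   T   F   T   F   T
  4   T   F   T   T   F   T   T   T   T   T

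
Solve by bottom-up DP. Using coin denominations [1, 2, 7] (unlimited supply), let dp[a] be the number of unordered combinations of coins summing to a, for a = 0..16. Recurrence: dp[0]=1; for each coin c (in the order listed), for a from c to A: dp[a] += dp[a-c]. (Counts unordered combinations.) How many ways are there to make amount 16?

after  coin     0     1     2     3     4     5     6     7     8     9    10    11    12    13    14    15    16
          1     1     1     1     1     1     1     1     1     1     1     1     1     1     1     1     1     1
          2     1     1     2     2     3     3     4     4     5     5     6     6     7     7     8     8     9
          7     1     1     2     2     3     3     4     5     6     7     8     9    10    11    13    14    16

16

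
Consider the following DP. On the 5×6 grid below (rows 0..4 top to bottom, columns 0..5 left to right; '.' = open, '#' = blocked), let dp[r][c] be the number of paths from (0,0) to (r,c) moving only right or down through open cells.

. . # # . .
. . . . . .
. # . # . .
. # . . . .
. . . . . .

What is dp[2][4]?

r\c   0   1   2   3   4   5
  0   1   1   0   0   0   0
  1   1   2   2   2   2   2
  2   1   0   2   0   2   4
  3   1   0   2   2   4   8
  4   1   1   3   5   9  17

2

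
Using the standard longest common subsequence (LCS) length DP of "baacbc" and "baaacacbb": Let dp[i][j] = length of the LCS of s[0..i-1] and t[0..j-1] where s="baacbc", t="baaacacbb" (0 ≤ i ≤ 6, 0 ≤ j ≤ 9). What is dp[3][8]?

   ''  b  a  a  a  c  a  c  b  b
''  0  0  0  0  0  0  0  0  0  0
 b  0  1  1  1  1  1  1  1  1  1
 a  0  1  2  2  2  2  2  2  2  2
 a  0  1  2  3  3  3  3  3  3  3
 c  0  1  2  3  3  4  4  4  4  4
 b  0  1  2  3  3  4  4  4  5  5
 c  0  1  2  3  3  4  4  5  5  5

3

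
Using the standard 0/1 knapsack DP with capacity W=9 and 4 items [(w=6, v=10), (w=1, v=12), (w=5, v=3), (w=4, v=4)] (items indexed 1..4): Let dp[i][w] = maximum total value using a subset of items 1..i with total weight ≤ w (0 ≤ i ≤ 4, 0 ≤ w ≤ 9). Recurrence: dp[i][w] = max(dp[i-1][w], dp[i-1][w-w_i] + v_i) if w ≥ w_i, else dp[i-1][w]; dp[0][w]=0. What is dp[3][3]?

i\w   0   1   2   3   4   5   6   7   8   9
  0   0   0   0   0   0   0   0   0   0   0
  1   0   0   0   0   0   0  10  10  10  10
  2   0  12  12  12  12  12  12  22  22  22
  3   0  12  12  12  12  12  15  22  22  22
  4   0  12  12  12  12  16  16  22  22  22

12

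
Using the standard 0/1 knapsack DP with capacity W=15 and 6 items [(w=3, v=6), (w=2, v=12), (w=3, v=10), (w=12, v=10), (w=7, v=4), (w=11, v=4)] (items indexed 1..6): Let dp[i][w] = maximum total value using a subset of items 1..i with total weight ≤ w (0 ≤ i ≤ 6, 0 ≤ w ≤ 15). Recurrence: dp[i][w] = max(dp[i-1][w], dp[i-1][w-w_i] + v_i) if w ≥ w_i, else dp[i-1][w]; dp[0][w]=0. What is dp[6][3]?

12

i\w   0   1   2   3   4   5   6   7   8   9  10  11  12  13  14  15
  0   0   0   0   0   0   0   0   0   0   0   0   0   0   0   0   0
  1   0   0   0   6   6   6   6   6   6   6   6   6   6   6   6   6
  2   0   0  12  12  12  18  18  18  18  18  18  18  18  18  18  18
  3   0   0  12  12  12  22  22  22  28  28  28  28  28  28  28  28
  4   0   0  12  12  12  22  22  22  28  28  28  28  28  28  28  28
  5   0   0  12  12  12  22  22  22  28  28  28  28  28  28  28  32
  6   0   0  12  12  12  22  22  22  28  28  28  28  28  28  28  32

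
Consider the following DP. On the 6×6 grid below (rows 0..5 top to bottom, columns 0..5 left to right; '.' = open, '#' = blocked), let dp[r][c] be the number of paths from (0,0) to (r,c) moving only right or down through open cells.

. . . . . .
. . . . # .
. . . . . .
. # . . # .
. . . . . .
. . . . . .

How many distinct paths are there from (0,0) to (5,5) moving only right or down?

89

r\c   0   1   2   3   4   5
  0   1   1   1   1   1   1
  1   1   2   3   4   0   1
  2   1   3   6  10  10  11
  3   1   0   6  16   0  11
  4   1   1   7  23  23  34
  5   1   2   9  32  55  89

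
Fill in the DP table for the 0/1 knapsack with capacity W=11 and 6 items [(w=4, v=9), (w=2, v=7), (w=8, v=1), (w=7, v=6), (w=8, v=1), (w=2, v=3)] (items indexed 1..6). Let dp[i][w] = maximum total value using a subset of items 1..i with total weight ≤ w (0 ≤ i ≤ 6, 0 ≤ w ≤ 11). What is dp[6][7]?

16

i\w   0   1   2   3   4   5   6   7   8   9  10  11
  0   0   0   0   0   0   0   0   0   0   0   0   0
  1   0   0   0   0   9   9   9   9   9   9   9   9
  2   0   0   7   7   9   9  16  16  16  16  16  16
  3   0   0   7   7   9   9  16  16  16  16  16  16
  4   0   0   7   7   9   9  16  16  16  16  16  16
  5   0   0   7   7   9   9  16  16  16  16  16  16
  6   0   0   7   7  10  10  16  16  19  19  19  19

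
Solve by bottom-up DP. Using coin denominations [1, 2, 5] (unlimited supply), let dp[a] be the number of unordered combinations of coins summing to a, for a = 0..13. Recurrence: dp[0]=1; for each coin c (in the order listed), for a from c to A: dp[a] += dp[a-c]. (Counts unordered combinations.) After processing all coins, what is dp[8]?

7

after  coin     0     1     2     3     4     5     6     7     8     9    10    11    12    13
          1     1     1     1     1     1     1     1     1     1     1     1     1     1     1
          2     1     1     2     2     3     3     4     4     5     5     6     6     7     7
          5     1     1     2     2     3     4     5     6     7     8    10    11    13    14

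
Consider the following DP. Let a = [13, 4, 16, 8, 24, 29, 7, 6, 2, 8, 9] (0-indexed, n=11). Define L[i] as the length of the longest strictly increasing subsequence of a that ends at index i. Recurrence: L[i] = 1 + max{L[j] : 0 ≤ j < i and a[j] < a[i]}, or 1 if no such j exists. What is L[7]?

2

   i    0    1    2    3    4    5    6    7    8    9   10
a[i]   13    4   16    8   24   29    7    6    2    8    9
L[i]    1    1    2    2    3    4    2    2    1    3    4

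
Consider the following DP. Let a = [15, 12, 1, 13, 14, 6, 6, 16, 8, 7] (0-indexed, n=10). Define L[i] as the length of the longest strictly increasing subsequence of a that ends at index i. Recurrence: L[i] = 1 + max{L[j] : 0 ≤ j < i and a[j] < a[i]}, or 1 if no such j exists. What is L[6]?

   i    0    1    2    3    4    5    6    7    8    9
a[i]   15   12    1   13   14    6    6   16    8    7
L[i]    1    1    1    2    3    2    2    4    3    3

2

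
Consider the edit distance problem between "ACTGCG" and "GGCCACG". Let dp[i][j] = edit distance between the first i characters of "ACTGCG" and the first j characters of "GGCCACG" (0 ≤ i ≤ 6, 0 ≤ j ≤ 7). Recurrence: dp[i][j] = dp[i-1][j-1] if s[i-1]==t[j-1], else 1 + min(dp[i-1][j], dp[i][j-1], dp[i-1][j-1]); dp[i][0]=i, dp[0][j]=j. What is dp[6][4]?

   ''  G  G  C  C  A  C  G
''  0  1  2  3  4  5  6  7
 A  1  1  2  3  4  4  5  6
 C  2  2  2  2  3  4  4  5
 T  3  3  3  3  3  4  5  5
 G  4  3  3  4  4  4  5  5
 C  5  4  4  3  4  5  4  5
 G  6  5  4  4  4  5  5  4

4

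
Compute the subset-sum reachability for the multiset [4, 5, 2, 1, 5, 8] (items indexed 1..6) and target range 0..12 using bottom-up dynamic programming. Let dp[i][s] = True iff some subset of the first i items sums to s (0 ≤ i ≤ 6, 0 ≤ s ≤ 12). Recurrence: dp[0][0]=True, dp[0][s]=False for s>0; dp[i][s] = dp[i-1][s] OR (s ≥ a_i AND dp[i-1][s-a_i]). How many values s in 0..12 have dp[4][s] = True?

13

i\s   0   1   2   3   4   5   6   7   8   9  10  11  12
  0   T   F   F   F   F   F   F   F   F   F   F   F   F
  1   T   F   F   F   T   F   F   F   F   F   F   F   F
  2   T   F   F   F   T   T   F   F   F   T   F   F   F
  3   T   F   T   F   T   T   T   T   F   T   F   T   F
  4   T   T   T   T   T   T   T   T   T   T   T   T   T
  5   T   T   T   T   T   T   T   T   T   T   T   T   T
  6   T   T   T   T   T   T   T   T   T   T   T   T   T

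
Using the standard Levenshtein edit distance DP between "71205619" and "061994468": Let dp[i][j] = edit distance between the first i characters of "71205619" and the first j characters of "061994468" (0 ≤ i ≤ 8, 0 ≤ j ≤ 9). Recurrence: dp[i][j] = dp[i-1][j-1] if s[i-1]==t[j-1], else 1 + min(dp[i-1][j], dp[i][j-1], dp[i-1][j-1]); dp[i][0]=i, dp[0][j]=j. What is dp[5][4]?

5

   ''  0  6  1  9  9  4  4  6  8
''  0  1  2  3  4  5  6  7  8  9
 7  1  1  2  3  4  5  6  7  8  9
 1  2  2  2  2  3  4  5  6  7  8
 2  3  3  3  3  3  4  5  6  7  8
 0  4  3  4  4  4  4  5  6  7  8
 5  5  4  4  5  5  5  5  6  7  8
 6  6  5  4  5  6  6  6  6  6  7
 1  7  6  5  4  5  6  7  7  7  7
 9  8  7  6  5  4  5  6  7  8  8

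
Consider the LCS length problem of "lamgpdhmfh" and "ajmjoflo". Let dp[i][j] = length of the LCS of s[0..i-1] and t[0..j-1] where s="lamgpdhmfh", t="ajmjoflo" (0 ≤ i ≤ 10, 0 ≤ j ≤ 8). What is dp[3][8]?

   ''  a  j  m  j  o  f  l  o
''  0  0  0  0  0  0  0  0  0
 l  0  0  0  0  0  0  0  1  1
 a  0  1  1  1  1  1  1  1  1
 m  0  1  1  2  2  2  2  2  2
 g  0  1  1  2  2  2  2  2  2
 p  0  1  1  2  2  2  2  2  2
 d  0  1  1  2  2  2  2  2  2
 h  0  1  1  2  2  2  2  2  2
 m  0  1  1  2  2  2  2  2  2
 f  0  1  1  2  2  2  3  3  3
 h  0  1  1  2  2  2  3  3  3

2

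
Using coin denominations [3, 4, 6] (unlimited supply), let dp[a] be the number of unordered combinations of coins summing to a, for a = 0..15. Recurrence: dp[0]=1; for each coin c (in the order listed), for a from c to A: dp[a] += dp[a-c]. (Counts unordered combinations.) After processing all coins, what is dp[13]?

2

after  coin     0     1     2     3     4     5     6     7     8     9    10    11    12    13    14    15
          3     1     0     0     1     0     0     1     0     0     1     0     0     1     0     0     1
          4     1     0     0     1     1     0     1     1     1     1     1     1     2     1     1     2
          6     1     0     0     1     1     0     2     1     1     2     2     1     4     2     2     4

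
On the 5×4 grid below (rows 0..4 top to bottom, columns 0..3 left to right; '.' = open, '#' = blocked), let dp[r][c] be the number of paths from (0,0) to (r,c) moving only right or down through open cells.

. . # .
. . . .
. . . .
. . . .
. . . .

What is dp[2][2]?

5

r\c   0   1   2   3
  0   1   1   0   0
  1   1   2   2   2
  2   1   3   5   7
  3   1   4   9  16
  4   1   5  14  30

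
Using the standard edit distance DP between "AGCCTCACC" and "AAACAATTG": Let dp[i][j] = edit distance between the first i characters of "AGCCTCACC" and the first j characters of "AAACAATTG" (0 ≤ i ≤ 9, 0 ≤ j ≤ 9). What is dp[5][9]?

   ''  A  A  A  C  A  A  T  T  G
''  0  1  2  3  4  5  6  7  8  9
 A  1  0  1  2  3  4  5  6  7  8
 G  2  1  1  2  3  4  5  6  7  7
 C  3  2  2  2  2  3  4  5  6  7
 C  4  3  3  3  2  3  4  5  6  7
 T  5  4  4  4  3  3  4  4  5  6
 C  6  5  5  5  4  4  4  5  5  6
 A  7  6  5  5  5  4  4  5  6  6
 C  8  7  6  6  5  5  5  5  6  7
 C  9  8  7  7  6  6  6  6  6  7

6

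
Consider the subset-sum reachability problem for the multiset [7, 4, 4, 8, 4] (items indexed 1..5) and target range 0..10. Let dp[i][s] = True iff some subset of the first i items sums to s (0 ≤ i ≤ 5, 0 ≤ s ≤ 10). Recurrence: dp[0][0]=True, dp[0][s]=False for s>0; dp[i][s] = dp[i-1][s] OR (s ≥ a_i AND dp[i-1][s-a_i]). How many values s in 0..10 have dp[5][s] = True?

4

i\s   0   1   2   3   4   5   6   7   8   9  10
  0   T   F   F   F   F   F   F   F   F   F   F
  1   T   F   F   F   F   F   F   T   F   F   F
  2   T   F   F   F   T   F   F   T   F   F   F
  3   T   F   F   F   T   F   F   T   T   F   F
  4   T   F   F   F   T   F   F   T   T   F   F
  5   T   F   F   F   T   F   F   T   T   F   F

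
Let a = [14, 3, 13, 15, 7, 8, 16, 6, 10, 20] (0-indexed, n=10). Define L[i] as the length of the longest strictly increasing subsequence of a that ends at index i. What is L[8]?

4

   i    0    1    2    3    4    5    6    7    8    9
a[i]   14    3   13   15    7    8   16    6   10   20
L[i]    1    1    2    3    2    3    4    2    4    5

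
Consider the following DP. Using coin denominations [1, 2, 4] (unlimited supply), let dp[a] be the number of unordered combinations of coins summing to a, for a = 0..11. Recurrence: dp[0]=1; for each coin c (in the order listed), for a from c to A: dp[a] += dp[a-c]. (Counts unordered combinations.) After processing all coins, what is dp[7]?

6

after  coin     0     1     2     3     4     5     6     7     8     9    10    11
          1     1     1     1     1     1     1     1     1     1     1     1     1
          2     1     1     2     2     3     3     4     4     5     5     6     6
          4     1     1     2     2     4     4     6     6     9     9    12    12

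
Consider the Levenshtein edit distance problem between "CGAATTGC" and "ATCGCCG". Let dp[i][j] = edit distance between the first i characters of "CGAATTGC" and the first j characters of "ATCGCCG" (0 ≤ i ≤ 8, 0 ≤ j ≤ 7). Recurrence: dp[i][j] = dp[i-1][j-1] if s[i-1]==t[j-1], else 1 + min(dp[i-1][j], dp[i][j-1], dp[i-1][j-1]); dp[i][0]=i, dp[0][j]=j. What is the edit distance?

   ''  A  T  C  G  C  C  G
''  0  1  2  3  4  5  6  7
 C  1  1  2  2  3  4  5  6
 G  2  2  2  3  2  3  4  5
 A  3  2  3  3  3  3  4  5
 A  4  3  3  4  4  4  4  5
 T  5  4  3  4  5  5  5  5
 T  6  5  4  4  5  6  6  6
 G  7  6  5  5  4  5  6  6
 C  8  7  6  5  5  4  5  6

6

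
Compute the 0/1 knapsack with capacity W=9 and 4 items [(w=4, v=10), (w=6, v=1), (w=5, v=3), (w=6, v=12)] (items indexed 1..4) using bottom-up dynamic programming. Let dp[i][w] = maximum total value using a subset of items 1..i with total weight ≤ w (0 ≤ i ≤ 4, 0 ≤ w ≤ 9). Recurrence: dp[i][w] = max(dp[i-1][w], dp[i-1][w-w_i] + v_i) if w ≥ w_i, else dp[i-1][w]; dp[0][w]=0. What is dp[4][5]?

i\w   0   1   2   3   4   5   6   7   8   9
  0   0   0   0   0   0   0   0   0   0   0
  1   0   0   0   0  10  10  10  10  10  10
  2   0   0   0   0  10  10  10  10  10  10
  3   0   0   0   0  10  10  10  10  10  13
  4   0   0   0   0  10  10  12  12  12  13

10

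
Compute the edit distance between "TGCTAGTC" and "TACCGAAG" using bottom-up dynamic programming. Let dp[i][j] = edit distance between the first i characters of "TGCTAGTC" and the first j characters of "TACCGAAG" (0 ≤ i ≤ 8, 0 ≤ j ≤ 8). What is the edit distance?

6

   ''  T  A  C  C  G  A  A  G
''  0  1  2  3  4  5  6  7  8
 T  1  0  1  2  3  4  5  6  7
 G  2  1  1  2  3  3  4  5  6
 C  3  2  2  1  2  3  4  5  6
 T  4  3  3  2  2  3  4  5  6
 A  5  4  3  3  3  3  3  4  5
 G  6  5  4  4  4  3  4  4  4
 T  7  6  5  5  5  4  4  5  5
 C  8  7  6  5  5  5  5  5  6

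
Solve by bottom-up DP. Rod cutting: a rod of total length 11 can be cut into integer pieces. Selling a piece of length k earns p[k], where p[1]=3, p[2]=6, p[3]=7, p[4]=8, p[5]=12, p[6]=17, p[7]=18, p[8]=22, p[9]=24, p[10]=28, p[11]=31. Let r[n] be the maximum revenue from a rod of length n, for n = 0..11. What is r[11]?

   n    0    1    2    3    4    5    6    7    8    9   10   11
r[n]    0    3    6    9   12   15   18   21   24   27   30   33

33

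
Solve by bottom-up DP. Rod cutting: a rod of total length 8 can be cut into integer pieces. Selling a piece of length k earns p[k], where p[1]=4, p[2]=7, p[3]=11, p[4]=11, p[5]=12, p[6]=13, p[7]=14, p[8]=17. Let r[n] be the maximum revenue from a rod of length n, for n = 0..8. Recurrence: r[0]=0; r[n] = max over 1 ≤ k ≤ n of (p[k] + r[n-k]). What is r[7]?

28

   n    0    1    2    3    4    5    6    7    8
r[n]    0    4    8   12   16   20   24   28   32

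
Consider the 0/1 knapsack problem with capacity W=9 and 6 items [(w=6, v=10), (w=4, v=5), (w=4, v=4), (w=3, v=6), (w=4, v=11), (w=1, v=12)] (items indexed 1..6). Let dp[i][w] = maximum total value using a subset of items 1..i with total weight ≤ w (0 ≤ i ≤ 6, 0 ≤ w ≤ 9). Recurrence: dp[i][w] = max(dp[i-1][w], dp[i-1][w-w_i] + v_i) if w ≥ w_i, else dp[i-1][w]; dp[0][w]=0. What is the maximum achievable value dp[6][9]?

i\w   0   1   2   3   4   5   6   7   8   9
  0   0   0   0   0   0   0   0   0   0   0
  1   0   0   0   0   0   0  10  10  10  10
  2   0   0   0   0   5   5  10  10  10  10
  3   0   0   0   0   5   5  10  10  10  10
  4   0   0   0   6   6   6  10  11  11  16
  5   0   0   0   6  11  11  11  17  17  17
  6   0  12  12  12  18  23  23  23  29  29

29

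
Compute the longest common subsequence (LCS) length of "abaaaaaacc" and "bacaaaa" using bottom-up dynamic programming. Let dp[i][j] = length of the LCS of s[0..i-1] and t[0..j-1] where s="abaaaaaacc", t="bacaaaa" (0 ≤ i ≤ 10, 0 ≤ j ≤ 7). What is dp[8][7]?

6

   ''  b  a  c  a  a  a  a
''  0  0  0  0  0  0  0  0
 a  0  0  1  1  1  1  1  1
 b  0  1  1  1  1  1  1  1
 a  0  1  2  2  2  2  2  2
 a  0  1  2  2  3  3  3  3
 a  0  1  2  2  3  4  4  4
 a  0  1  2  2  3  4  5  5
 a  0  1  2  2  3  4  5  6
 a  0  1  2  2  3  4  5  6
 c  0  1  2  3  3  4  5  6
 c  0  1  2  3  3  4  5  6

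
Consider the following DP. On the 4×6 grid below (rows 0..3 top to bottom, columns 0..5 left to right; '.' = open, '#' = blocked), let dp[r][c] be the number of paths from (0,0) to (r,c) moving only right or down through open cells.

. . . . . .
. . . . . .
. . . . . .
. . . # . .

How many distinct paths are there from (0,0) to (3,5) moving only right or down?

r\c   0   1   2   3   4   5
  0   1   1   1   1   1   1
  1   1   2   3   4   5   6
  2   1   3   6  10  15  21
  3   1   4  10   0  15  36

36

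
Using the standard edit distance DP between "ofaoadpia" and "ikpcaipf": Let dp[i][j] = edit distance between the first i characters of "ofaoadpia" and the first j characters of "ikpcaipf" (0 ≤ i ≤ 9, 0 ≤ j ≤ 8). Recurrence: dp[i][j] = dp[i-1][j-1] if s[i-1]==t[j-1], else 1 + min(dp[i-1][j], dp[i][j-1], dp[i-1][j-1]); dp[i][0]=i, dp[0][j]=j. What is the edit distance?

   ''  i  k  p  c  a  i  p  f
''  0  1  2  3  4  5  6  7  8
 o  1  1  2  3  4  5  6  7  8
 f  2  2  2  3  4  5  6  7  7
 a  3  3  3  3  4  4  5  6  7
 o  4  4  4  4  4  5  5  6  7
 a  5  5  5  5  5  4  5  6  7
 d  6  6  6  6  6  5  5  6  7
 p  7  7  7  6  7  6  6  5  6
 i  8  7  8  7  7  7  6  6  6
 a  9  8  8  8  8  7  7  7  7

7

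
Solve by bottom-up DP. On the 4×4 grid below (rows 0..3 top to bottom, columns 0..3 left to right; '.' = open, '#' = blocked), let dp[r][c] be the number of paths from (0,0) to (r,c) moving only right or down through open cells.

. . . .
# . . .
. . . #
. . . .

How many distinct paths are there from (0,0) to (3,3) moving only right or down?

4

r\c   0   1   2   3
  0   1   1   1   1
  1   0   1   2   3
  2   0   1   3   0
  3   0   1   4   4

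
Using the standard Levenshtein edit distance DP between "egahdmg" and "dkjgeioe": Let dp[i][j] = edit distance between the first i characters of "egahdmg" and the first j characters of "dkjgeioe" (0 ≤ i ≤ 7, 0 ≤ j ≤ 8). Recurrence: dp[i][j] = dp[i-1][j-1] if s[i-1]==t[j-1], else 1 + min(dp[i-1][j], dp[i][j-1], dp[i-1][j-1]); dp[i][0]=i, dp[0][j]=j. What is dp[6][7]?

7

   ''  d  k  j  g  e  i  o  e
''  0  1  2  3  4  5  6  7  8
 e  1  1  2  3  4  4  5  6  7
 g  2  2  2  3  3  4  5  6  7
 a  3  3  3  3  4  4  5  6  7
 h  4  4  4  4  4  5  5  6  7
 d  5  4  5  5  5  5  6  6  7
 m  6  5  5  6  6  6  6  7  7
 g  7  6  6  6  6  7  7  7  8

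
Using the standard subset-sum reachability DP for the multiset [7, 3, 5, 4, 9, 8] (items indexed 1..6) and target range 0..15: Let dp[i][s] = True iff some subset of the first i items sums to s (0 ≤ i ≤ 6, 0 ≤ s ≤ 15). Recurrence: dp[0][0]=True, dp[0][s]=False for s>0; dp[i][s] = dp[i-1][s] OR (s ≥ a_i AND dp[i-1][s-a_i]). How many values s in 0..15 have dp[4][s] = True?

12

i\s   0   1   2   3   4   5   6   7   8   9  10  11  12  13  14  15
  0   T   F   F   F   F   F   F   F   F   F   F   F   F   F   F   F
  1   T   F   F   F   F   F   F   T   F   F   F   F   F   F   F   F
  2   T   F   F   T   F   F   F   T   F   F   T   F   F   F   F   F
  3   T   F   F   T   F   T   F   T   T   F   T   F   T   F   F   T
  4   T   F   F   T   T   T   F   T   T   T   T   T   T   F   T   T
  5   T   F   F   T   T   T   F   T   T   T   T   T   T   T   T   T
  6   T   F   F   T   T   T   F   T   T   T   T   T   T   T   T   T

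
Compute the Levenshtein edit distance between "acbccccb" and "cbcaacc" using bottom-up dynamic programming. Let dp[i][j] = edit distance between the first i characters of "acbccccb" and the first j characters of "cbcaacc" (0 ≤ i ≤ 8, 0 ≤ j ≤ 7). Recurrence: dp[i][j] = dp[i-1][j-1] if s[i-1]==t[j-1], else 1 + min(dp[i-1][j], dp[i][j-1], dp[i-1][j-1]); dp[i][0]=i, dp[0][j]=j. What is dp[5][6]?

   ''  c  b  c  a  a  c  c
''  0  1  2  3  4  5  6  7
 a  1  1  2  3  3  4  5  6
 c  2  1  2  2  3  4  4  5
 b  3  2  1  2  3  4  5  5
 c  4  3  2  1  2  3  4  5
 c  5  4  3  2  2  3  3  4
 c  6  5  4  3  3  3  3  3
 c  7  6  5  4  4  4  3  3
 b  8  7  6  5  5  5  4  4

3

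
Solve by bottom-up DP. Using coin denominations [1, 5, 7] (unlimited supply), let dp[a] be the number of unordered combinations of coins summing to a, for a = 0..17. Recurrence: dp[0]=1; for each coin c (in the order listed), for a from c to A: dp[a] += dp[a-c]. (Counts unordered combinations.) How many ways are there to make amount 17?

after  coin     0     1     2     3     4     5     6     7     8     9    10    11    12    13    14    15    16    17
          1     1     1     1     1     1     1     1     1     1     1     1     1     1     1     1     1     1     1
          5     1     1     1     1     1     2     2     2     2     2     3     3     3     3     3     4     4     4
          7     1     1     1     1     1     2     2     3     3     3     4     4     5     5     6     7     7     8

8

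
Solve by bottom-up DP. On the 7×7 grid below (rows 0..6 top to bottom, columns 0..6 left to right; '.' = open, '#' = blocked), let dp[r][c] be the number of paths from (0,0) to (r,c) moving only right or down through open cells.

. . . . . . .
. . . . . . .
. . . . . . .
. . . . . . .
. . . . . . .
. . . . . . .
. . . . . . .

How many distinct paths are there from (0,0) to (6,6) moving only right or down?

924

r\c   0   1   2   3   4   5   6
  0   1   1   1   1   1   1   1
  1   1   2   3   4   5   6   7
  2   1   3   6  10  15  21  28
  3   1   4  10  20  35  56  84
  4   1   5  15  35  70 126 210
  5   1   6  21  56 126 252 462
  6   1   7  28  84 210 462 924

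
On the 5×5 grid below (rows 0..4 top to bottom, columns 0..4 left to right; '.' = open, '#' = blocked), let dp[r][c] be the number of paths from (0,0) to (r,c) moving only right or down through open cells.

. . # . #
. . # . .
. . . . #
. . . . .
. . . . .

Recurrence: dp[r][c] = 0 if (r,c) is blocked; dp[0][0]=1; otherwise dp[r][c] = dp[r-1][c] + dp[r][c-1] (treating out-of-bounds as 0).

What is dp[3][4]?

10

r\c   0   1   2   3   4
  0   1   1   0   0   0
  1   1   2   0   0   0
  2   1   3   3   3   0
  3   1   4   7  10  10
  4   1   5  12  22  32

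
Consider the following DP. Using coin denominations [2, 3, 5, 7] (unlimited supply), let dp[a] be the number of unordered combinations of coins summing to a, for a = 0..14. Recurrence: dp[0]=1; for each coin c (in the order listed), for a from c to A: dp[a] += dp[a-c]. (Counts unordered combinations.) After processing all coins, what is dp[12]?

after  coin     0     1     2     3     4     5     6     7     8     9    10    11    12    13    14
          2     1     0     1     0     1     0     1     0     1     0     1     0     1     0     1
          3     1     0     1     1     1     1     2     1     2     2     2     2     3     2     3
          5     1     0     1     1     1     2     2     2     3     3     4     4     5     5     6
          7     1     0     1     1     1     2     2     3     3     4     5     5     7     7     9

7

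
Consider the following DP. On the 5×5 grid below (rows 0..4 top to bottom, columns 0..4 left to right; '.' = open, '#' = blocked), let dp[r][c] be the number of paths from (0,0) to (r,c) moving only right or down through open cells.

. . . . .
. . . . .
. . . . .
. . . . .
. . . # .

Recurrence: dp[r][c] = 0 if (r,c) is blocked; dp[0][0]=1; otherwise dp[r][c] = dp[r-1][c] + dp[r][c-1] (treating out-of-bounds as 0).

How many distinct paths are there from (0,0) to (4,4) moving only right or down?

35

r\c   0   1   2   3   4
  0   1   1   1   1   1
  1   1   2   3   4   5
  2   1   3   6  10  15
  3   1   4  10  20  35
  4   1   5  15   0  35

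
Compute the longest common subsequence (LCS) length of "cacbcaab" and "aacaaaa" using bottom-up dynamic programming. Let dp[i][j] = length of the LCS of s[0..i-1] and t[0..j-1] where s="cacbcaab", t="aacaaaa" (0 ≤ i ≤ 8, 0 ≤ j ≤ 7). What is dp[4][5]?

2

   ''  a  a  c  a  a  a  a
''  0  0  0  0  0  0  0  0
 c  0  0  0  1  1  1  1  1
 a  0  1  1  1  2  2  2  2
 c  0  1  1  2  2  2  2  2
 b  0  1  1  2  2  2  2  2
 c  0  1  1  2  2  2  2  2
 a  0  1  2  2  3  3  3  3
 a  0  1  2  2  3  4  4  4
 b  0  1  2  2  3  4  4  4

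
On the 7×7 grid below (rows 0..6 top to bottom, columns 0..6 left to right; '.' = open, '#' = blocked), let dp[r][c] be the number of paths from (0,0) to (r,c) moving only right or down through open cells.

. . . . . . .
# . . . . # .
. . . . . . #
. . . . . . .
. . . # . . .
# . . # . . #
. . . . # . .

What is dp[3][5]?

30

r\c   0   1   2   3   4   5   6
  0   1   1   1   1   1   1   1
  1   0   1   2   3   4   0   1
  2   0   1   3   6  10  10   0
  3   0   1   4  10  20  30  30
  4   0   1   5   0  20  50  80
  5   0   1   6   0  20  70   0
  6   0   1   7   7   0  70  70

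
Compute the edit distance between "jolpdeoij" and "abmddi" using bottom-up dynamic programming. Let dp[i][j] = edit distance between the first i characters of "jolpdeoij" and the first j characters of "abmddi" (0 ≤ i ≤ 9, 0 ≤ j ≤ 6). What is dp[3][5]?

   ''  a  b  m  d  d  i
''  0  1  2  3  4  5  6
 j  1  1  2  3  4  5  6
 o  2  2  2  3  4  5  6
 l  3  3  3  3  4  5  6
 p  4  4  4  4  4  5  6
 d  5  5  5  5  4  4  5
 e  6  6  6  6  5  5  5
 o  7  7  7  7  6  6  6
 i  8  8  8  8  7  7  6
 j  9  9  9  9  8  8  7

5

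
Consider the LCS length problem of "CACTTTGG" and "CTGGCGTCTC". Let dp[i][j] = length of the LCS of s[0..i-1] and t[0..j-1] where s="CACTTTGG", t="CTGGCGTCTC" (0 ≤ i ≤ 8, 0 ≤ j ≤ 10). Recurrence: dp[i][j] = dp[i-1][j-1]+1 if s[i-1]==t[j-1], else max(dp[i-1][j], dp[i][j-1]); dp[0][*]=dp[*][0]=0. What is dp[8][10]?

   ''  C  T  G  G  C  G  T  C  T  C
''  0  0  0  0  0  0  0  0  0  0  0
 C  0  1  1  1  1  1  1  1  1  1  1
 A  0  1  1  1  1  1  1  1  1  1  1
 C  0  1  1  1  1  2  2  2  2  2  2
 T  0  1  2  2  2  2  2  3  3  3  3
 T  0  1  2  2  2  2  2  3  3  4  4
 T  0  1  2  2  2  2  2  3  3  4  4
 G  0  1  2  3  3  3  3  3  3  4  4
 G  0  1  2  3  4  4  4  4  4  4  4

4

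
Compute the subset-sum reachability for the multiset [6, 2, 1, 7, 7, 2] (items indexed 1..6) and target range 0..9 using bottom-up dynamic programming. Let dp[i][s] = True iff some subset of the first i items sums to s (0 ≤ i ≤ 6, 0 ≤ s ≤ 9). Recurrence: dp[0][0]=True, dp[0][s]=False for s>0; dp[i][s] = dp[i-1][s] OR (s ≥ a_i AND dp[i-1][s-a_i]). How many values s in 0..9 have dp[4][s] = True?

8

i\s   0   1   2   3   4   5   6   7   8   9
  0   T   F   F   F   F   F   F   F   F   F
  1   T   F   F   F   F   F   T   F   F   F
  2   T   F   T   F   F   F   T   F   T   F
  3   T   T   T   T   F   F   T   T   T   T
  4   T   T   T   T   F   F   T   T   T   T
  5   T   T   T   T   F   F   T   T   T   T
  6   T   T   T   T   T   T   T   T   T   T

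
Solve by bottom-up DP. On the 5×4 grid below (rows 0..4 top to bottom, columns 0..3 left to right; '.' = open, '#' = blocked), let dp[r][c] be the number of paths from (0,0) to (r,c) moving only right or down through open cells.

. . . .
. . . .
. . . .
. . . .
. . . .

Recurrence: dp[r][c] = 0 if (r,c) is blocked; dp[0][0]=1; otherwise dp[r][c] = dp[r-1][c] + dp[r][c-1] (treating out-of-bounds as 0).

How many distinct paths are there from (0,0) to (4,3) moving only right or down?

35

r\c   0   1   2   3
  0   1   1   1   1
  1   1   2   3   4
  2   1   3   6  10
  3   1   4  10  20
  4   1   5  15  35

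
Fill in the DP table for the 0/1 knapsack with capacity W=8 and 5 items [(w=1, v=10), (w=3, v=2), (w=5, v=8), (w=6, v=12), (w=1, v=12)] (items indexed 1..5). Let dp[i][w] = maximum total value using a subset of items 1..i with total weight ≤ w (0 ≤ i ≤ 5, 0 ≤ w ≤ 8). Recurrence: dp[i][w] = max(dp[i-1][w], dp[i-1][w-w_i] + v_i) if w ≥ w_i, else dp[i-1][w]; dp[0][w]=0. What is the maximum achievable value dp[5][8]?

i\w   0   1   2   3   4   5   6   7   8
  0   0   0   0   0   0   0   0   0   0
  1   0  10  10  10  10  10  10  10  10
  2   0  10  10  10  12  12  12  12  12
  3   0  10  10  10  12  12  18  18  18
  4   0  10  10  10  12  12  18  22  22
  5   0  12  22  22  22  24  24  30  34

34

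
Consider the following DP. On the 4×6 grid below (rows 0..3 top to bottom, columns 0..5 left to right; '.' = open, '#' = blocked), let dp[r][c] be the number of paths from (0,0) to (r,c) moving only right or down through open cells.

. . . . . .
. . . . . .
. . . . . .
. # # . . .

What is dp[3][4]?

25

r\c   0   1   2   3   4   5
  0   1   1   1   1   1   1
  1   1   2   3   4   5   6
  2   1   3   6  10  15  21
  3   1   0   0  10  25  46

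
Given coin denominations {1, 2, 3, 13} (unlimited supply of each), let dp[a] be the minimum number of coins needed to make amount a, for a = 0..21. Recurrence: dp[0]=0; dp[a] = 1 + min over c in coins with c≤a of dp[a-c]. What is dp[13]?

 a  0  1  2  3  4  5  6  7  8  9 10 11 12 13 14 15 16 17 18 19 20 21
dp  0  1  1  1  2  2  2  3  3  3  4  4  4  1  2  2  2  3  3  3  4  4

1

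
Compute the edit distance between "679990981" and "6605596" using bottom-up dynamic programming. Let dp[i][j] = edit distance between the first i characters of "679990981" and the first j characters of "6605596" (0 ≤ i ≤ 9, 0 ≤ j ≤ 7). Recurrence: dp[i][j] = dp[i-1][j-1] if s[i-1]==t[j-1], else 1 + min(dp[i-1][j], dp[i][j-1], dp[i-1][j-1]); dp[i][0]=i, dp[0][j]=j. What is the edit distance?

   ''  6  6  0  5  5  9  6
''  0  1  2  3  4  5  6  7
 6  1  0  1  2  3  4  5  6
 7  2  1  1  2  3  4  5  6
 9  3  2  2  2  3  4  4  5
 9  4  3  3  3  3  4  4  5
 9  5  4  4  4  4  4  4  5
 0  6  5  5  4  5  5  5  5
 9  7  6  6  5  5  6  5  6
 8  8  7  7  6  6  6  6  6
 1  9  8  8  7  7  7  7  7

7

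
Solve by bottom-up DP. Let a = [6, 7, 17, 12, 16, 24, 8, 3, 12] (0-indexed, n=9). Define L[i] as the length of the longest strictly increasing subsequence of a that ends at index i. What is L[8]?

4

   i    0    1    2    3    4    5    6    7    8
a[i]    6    7   17   12   16   24    8    3   12
L[i]    1    2    3    3    4    5    3    1    4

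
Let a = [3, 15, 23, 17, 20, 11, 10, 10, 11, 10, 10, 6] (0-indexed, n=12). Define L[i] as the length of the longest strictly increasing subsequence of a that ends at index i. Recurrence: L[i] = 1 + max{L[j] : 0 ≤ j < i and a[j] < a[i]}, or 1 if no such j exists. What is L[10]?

2

   i    0    1    2    3    4    5    6    7    8    9   10   11
a[i]    3   15   23   17   20   11   10   10   11   10   10    6
L[i]    1    2    3    3    4    2    2    2    3    2    2    2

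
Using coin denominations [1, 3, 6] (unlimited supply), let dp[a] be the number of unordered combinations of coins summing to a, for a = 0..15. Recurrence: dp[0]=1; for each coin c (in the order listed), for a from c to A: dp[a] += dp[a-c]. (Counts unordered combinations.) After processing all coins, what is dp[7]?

4

after  coin     0     1     2     3     4     5     6     7     8     9    10    11    12    13    14    15
          1     1     1     1     1     1     1     1     1     1     1     1     1     1     1     1     1
          3     1     1     1     2     2     2     3     3     3     4     4     4     5     5     5     6
          6     1     1     1     2     2     2     4     4     4     6     6     6     9     9     9    12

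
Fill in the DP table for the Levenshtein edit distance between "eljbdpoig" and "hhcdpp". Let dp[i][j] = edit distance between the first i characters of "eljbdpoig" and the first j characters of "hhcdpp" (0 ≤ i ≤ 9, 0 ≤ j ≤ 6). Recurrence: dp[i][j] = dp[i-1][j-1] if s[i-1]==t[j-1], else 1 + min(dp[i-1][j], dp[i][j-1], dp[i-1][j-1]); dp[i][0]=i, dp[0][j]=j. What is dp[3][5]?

5

   ''  h  h  c  d  p  p
''  0  1  2  3  4  5  6
 e  1  1  2  3  4  5  6
 l  2  2  2  3  4  5  6
 j  3  3  3  3  4  5  6
 b  4  4  4  4  4  5  6
 d  5  5  5  5  4  5  6
 p  6  6  6  6  5  4  5
 o  7  7  7  7  6  5  5
 i  8  8  8  8  7  6  6
 g  9  9  9  9  8  7  7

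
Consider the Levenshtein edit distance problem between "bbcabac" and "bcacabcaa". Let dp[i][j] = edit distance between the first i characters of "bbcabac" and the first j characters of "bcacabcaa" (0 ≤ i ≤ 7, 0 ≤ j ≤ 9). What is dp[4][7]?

   ''  b  c  a  c  a  b  c  a  a
''  0  1  2  3  4  5  6  7  8  9
 b  1  0  1  2  3  4  5  6  7  8
 b  2  1  1  2  3  4  4  5  6  7
 c  3  2  1  2  2  3  4  4  5  6
 a  4  3  2  1  2  2  3  4  4  5
 b  5  4  3  2  2  3  2  3  4  5
 a  6  5  4  3  3  2  3  3  3  4
 c  7  6  5  4  3  3  3  3  4  4

4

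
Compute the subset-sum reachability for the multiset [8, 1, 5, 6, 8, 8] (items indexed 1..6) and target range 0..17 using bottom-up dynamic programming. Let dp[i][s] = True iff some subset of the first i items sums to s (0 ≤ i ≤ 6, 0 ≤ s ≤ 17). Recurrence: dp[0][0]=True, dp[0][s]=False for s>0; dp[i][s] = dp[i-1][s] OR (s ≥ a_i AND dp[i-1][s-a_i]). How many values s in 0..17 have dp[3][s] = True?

8

i\s   0   1   2   3   4   5   6   7   8   9  10  11  12  13  14  15  16  17
  0   T   F   F   F   F   F   F   F   F   F   F   F   F   F   F   F   F   F
  1   T   F   F   F   F   F   F   F   T   F   F   F   F   F   F   F   F   F
  2   T   T   F   F   F   F   F   F   T   T   F   F   F   F   F   F   F   F
  3   T   T   F   F   F   T   T   F   T   T   F   F   F   T   T   F   F   F
  4   T   T   F   F   F   T   T   T   T   T   F   T   T   T   T   T   F   F
  5   T   T   F   F   F   T   T   T   T   T   F   T   T   T   T   T   T   T
  6   T   T   F   F   F   T   T   T   T   T   F   T   T   T   T   T   T   T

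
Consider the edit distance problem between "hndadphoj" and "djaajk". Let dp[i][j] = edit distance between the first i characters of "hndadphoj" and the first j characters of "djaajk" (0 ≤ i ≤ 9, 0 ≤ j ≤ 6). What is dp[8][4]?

7

   ''  d  j  a  a  j  k
''  0  1  2  3  4  5  6
 h  1  1  2  3  4  5  6
 n  2  2  2  3  4  5  6
 d  3  2  3  3  4  5  6
 a  4  3  3  3  3  4  5
 d  5  4  4  4  4  4  5
 p  6  5  5  5  5  5  5
 h  7  6  6  6  6  6  6
 o  8  7  7  7  7  7  7
 j  9  8  7  8  8  7  8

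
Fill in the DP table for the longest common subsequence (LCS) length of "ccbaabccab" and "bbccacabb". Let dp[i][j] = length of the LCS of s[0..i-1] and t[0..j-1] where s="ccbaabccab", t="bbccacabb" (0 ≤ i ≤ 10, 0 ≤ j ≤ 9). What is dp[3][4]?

   ''  b  b  c  c  a  c  a  b  b
''  0  0  0  0  0  0  0  0  0  0
 c  0  0  0  1  1  1  1  1  1  1
 c  0  0  0  1  2  2  2  2  2  2
 b  0  1  1  1  2  2  2  2  3  3
 a  0  1  1  1  2  3  3  3  3  3
 a  0  1  1  1  2  3  3  4  4  4
 b  0  1  2  2  2  3  3  4  5  5
 c  0  1  2  3  3  3  4  4  5  5
 c  0  1  2  3  4  4  4  4  5  5
 a  0  1  2  3  4  5  5  5  5  5
 b  0  1  2  3  4  5  5  5  6  6

2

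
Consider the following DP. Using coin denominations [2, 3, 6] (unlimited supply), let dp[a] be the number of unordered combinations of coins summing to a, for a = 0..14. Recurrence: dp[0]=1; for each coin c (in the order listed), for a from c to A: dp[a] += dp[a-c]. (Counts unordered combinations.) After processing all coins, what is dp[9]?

after  coin     0     1     2     3     4     5     6     7     8     9    10    11    12    13    14
          2     1     0     1     0     1     0     1     0     1     0     1     0     1     0     1
          3     1     0     1     1     1     1     2     1     2     2     2     2     3     2     3
          6     1     0     1     1     1     1     3     1     3     3     3     3     6     3     6

3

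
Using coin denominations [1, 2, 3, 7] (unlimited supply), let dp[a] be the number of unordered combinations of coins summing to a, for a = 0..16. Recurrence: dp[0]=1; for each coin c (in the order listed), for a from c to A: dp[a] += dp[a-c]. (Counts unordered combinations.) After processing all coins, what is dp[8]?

after  coin     0     1     2     3     4     5     6     7     8     9    10    11    12    13    14    15    16
          1     1     1     1     1     1     1     1     1     1     1     1     1     1     1     1     1     1
          2     1     1     2     2     3     3     4     4     5     5     6     6     7     7     8     8     9
          3     1     1     2     3     4     5     7     8    10    12    14    16    19    21    24    27    30
          7     1     1     2     3     4     5     7     9    11    14    17    20    24    28    33    38    44

11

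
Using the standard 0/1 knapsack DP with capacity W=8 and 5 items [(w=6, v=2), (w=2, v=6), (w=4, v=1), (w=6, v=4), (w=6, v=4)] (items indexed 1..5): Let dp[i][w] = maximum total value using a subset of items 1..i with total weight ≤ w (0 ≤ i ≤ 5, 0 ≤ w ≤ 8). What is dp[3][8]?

8

i\w   0   1   2   3   4   5   6   7   8
  0   0   0   0   0   0   0   0   0   0
  1   0   0   0   0   0   0   2   2   2
  2   0   0   6   6   6   6   6   6   8
  3   0   0   6   6   6   6   7   7   8
  4   0   0   6   6   6   6   7   7  10
  5   0   0   6   6   6   6   7   7  10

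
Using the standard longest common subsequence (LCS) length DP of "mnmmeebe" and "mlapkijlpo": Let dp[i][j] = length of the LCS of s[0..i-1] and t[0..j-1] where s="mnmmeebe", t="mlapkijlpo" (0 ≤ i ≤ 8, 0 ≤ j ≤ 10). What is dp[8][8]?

   ''  m  l  a  p  k  i  j  l  p  o
''  0  0  0  0  0  0  0  0  0  0  0
 m  0  1  1  1  1  1  1  1  1  1  1
 n  0  1  1  1  1  1  1  1  1  1  1
 m  0  1  1  1  1  1  1  1  1  1  1
 m  0  1  1  1  1  1  1  1  1  1  1
 e  0  1  1  1  1  1  1  1  1  1  1
 e  0  1  1  1  1  1  1  1  1  1  1
 b  0  1  1  1  1  1  1  1  1  1  1
 e  0  1  1  1  1  1  1  1  1  1  1

1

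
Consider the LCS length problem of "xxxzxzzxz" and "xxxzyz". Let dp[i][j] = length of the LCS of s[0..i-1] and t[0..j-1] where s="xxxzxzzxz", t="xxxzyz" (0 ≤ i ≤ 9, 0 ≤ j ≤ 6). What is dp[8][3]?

3

   ''  x  x  x  z  y  z
''  0  0  0  0  0  0  0
 x  0  1  1  1  1  1  1
 x  0  1  2  2  2  2  2
 x  0  1  2  3  3  3  3
 z  0  1  2  3  4  4  4
 x  0  1  2  3  4  4  4
 z  0  1  2  3  4  4  5
 z  0  1  2  3  4  4  5
 x  0  1  2  3  4  4  5
 z  0  1  2  3  4  4  5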